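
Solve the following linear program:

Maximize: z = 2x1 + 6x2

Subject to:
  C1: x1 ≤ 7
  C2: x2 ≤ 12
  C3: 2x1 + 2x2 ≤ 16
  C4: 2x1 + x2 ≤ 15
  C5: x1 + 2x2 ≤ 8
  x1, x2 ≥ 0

Evaluate the objective at each vertex of the feasible region:
  z(0, 0) = 0
  z(7, 0) = 14
  z(7, 0.5) = 17
  z(0, 4) = 24  ←
The maximum is at x1 = 0, x2 = 4.

x1 = 0, x2 = 4, z = 24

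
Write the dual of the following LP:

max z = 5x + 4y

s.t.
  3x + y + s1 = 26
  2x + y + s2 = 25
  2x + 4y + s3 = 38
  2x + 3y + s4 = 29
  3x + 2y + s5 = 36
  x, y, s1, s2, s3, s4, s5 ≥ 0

Primal max cᵀx s.t. Ax ≤ b, x ≥ 0  →  Dual min bᵀy s.t. Aᵀy ≥ c, y ≥ 0.

Minimize: z = 26y1 + 25y2 + 38y3 + 29y4 + 36y5

Subject to:
  3y1 + 2y2 + 2y3 + 2y4 + 3y5 ≥ 5
  y1 + y2 + 4y3 + 3y4 + 2y5 ≥ 4
  y1, y2, y3, y4, y5 ≥ 0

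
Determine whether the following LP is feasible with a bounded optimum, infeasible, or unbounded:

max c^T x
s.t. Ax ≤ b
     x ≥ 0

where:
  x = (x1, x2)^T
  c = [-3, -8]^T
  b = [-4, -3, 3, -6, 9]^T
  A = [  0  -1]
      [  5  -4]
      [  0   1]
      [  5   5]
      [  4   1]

Infeasible (no feasible solution exists)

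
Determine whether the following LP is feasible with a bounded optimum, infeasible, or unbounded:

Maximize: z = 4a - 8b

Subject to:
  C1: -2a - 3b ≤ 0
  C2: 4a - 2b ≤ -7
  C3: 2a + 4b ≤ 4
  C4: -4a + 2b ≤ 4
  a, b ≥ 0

Infeasible (no feasible solution exists)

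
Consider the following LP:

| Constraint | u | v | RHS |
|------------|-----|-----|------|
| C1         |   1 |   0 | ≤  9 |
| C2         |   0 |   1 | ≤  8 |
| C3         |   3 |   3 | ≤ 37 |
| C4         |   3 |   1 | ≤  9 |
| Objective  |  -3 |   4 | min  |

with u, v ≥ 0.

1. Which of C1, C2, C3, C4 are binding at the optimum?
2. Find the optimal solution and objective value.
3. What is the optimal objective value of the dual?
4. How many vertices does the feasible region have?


1. C4
2. u = 3, v = 0, z = -9
3. -9
4. 4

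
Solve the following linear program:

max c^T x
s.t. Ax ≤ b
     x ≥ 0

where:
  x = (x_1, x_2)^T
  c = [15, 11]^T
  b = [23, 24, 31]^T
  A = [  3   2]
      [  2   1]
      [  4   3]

Evaluate the objective at each vertex of the feasible region:
  z(0, 0) = 0
  z(7.667, 0) = 115
  z(7, 1) = 116  ←
  z(0, 10.33) = 113.7
The maximum is at x_1 = 7, x_2 = 1.

x_1 = 7, x_2 = 1, z = 116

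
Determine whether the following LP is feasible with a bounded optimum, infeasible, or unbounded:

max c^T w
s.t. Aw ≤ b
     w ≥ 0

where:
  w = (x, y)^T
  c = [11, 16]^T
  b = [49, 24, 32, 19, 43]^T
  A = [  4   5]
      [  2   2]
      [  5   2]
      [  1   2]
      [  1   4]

Feasible with a bounded optimal solution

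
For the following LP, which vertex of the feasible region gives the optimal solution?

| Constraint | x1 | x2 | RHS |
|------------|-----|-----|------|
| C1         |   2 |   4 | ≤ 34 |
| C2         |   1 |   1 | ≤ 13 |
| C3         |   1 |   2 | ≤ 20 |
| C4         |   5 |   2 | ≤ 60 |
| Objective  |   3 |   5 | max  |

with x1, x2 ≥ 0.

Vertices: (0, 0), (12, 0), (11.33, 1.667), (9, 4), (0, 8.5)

Evaluate the objective at each vertex of the feasible region:
  z(0, 0) = 0
  z(12, 0) = 36
  z(11.33, 1.667) = 42.33
  z(9, 4) = 47  ←
  z(0, 8.5) = 42.5
The maximum is at x1 = 9, x2 = 4.

(9, 4)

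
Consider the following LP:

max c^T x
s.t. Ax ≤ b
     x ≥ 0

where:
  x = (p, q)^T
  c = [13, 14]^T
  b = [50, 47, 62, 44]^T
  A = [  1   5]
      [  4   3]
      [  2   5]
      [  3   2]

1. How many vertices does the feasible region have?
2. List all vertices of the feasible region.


1. 4
2. (0, 0), (11.75, 0), (5, 9), (0, 10)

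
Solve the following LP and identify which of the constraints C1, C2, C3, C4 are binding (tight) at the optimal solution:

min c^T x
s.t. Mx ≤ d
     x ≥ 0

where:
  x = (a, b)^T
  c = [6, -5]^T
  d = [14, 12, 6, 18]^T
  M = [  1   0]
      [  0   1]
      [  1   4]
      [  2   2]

At a = 0, b = 1.5, compute slack b - a·x for each constraint:
  C1: 14 − 0 = 14  (slack)
  C2: 12 − 1.5 = 10.5  (slack)
  C3: 6 − 6 = 0  (binding)
  C4: 18 − 3 = 15  (slack)

Optimal: a = 0, b = 1.5
Binding: C3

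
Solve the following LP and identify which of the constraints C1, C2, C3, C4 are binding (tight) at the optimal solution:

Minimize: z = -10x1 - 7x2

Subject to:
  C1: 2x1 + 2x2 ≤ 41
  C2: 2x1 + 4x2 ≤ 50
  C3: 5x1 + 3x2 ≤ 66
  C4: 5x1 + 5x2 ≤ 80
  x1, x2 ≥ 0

At x1 = 9, x2 = 7, compute slack b - a·x for each constraint:
  C1: 41 − 32 = 9  (slack)
  C2: 50 − 46 = 4  (slack)
  C3: 66 − 66 = 0  (binding)
  C4: 80 − 80 = 0  (binding)

Optimal: x1 = 9, x2 = 7
Binding: C3, C4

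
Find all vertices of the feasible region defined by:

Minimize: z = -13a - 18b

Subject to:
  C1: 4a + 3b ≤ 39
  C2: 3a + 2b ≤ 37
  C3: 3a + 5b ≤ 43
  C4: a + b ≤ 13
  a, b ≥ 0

(0, 0), (9.75, 0), (6, 5), (0, 8.6)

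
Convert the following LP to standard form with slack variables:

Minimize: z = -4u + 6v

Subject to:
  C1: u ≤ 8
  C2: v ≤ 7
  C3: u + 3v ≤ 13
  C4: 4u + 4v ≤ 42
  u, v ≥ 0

min z = -4u + 6v

s.t.
  u + s1 = 8
  v + s2 = 7
  u + 3v + s3 = 13
  4u + 4v + s4 = 42
  u, v, s1, s2, s3, s4 ≥ 0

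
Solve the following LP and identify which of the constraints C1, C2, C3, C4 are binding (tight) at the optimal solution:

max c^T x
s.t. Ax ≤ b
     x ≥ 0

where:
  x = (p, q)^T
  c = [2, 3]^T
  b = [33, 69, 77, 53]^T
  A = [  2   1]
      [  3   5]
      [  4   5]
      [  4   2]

At p = 8, q = 9, compute slack b - a·x for each constraint:
  C1: 33 − 25 = 8  (slack)
  C2: 69 − 69 = 0  (binding)
  C3: 77 − 77 = 0  (binding)
  C4: 53 − 50 = 3  (slack)

Optimal: p = 8, q = 9
Binding: C2, C3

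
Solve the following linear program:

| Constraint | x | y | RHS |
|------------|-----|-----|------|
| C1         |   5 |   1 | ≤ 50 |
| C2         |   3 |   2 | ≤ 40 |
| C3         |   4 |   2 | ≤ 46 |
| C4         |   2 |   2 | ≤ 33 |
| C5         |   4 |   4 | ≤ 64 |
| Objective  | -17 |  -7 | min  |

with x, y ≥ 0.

Evaluate the objective at each vertex of the feasible region:
  z(0, 0) = 0
  z(10, 0) = -170
  z(9, 5) = -188  ←
  z(7, 9) = -182
  z(0, 16) = -112
The minimum is at x = 9, y = 5.

x = 9, y = 5, z = -188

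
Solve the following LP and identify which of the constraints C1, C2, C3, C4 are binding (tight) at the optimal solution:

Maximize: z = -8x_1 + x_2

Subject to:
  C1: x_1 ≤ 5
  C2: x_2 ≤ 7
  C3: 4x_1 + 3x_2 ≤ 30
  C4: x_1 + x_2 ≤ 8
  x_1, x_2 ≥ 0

At x_1 = 0, x_2 = 7, compute slack b - a·x for each constraint:
  C1: 5 − 0 = 5  (slack)
  C2: 7 − 7 = 0  (binding)
  C3: 30 − 21 = 9  (slack)
  C4: 8 − 7 = 1  (slack)

Optimal: x_1 = 0, x_2 = 7
Binding: C2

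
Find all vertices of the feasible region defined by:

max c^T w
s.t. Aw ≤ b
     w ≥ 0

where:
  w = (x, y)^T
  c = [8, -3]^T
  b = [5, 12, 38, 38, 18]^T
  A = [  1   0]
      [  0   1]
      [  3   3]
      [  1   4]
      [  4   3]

(0, 0), (4.5, 0), (0, 6)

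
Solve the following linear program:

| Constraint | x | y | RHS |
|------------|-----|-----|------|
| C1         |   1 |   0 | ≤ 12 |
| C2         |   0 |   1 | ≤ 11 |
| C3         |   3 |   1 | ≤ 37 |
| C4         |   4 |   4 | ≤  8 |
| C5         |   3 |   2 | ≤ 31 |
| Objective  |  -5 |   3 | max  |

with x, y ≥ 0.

Evaluate the objective at each vertex of the feasible region:
  z(0, 0) = 0
  z(2, 0) = -10
  z(0, 2) = 6  ←
The maximum is at x = 0, y = 2.

x = 0, y = 2, z = 6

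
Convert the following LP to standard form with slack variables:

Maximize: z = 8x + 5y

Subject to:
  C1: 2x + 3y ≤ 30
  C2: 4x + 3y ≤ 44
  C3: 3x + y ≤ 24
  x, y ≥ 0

max z = 8x + 5y

s.t.
  2x + 3y + s1 = 30
  4x + 3y + s2 = 44
  3x + y + s3 = 24
  x, y, s1, s2, s3 ≥ 0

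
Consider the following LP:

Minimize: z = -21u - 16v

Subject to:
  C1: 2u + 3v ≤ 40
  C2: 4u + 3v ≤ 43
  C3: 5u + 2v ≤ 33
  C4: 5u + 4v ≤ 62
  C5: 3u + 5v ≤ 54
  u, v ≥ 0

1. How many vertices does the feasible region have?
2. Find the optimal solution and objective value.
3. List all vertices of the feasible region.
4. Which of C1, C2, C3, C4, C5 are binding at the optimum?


1. 4
2. u = 3, v = 9, z = -207
3. (0, 0), (6.6, 0), (3, 9), (0, 10.8)
4. C3, C5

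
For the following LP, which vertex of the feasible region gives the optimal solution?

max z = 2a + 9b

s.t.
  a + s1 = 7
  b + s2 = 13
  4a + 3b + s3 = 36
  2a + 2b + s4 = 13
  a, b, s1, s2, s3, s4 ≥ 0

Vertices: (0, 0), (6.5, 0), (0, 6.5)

Evaluate the objective at each vertex of the feasible region:
  z(0, 0) = 0
  z(6.5, 0) = 13
  z(0, 6.5) = 58.5  ←
The maximum is at a = 0, b = 6.5.

(0, 6.5)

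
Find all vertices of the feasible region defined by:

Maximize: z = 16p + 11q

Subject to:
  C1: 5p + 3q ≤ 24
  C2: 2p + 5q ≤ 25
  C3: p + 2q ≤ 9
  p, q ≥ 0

(0, 0), (4.8, 0), (3, 3), (0, 4.5)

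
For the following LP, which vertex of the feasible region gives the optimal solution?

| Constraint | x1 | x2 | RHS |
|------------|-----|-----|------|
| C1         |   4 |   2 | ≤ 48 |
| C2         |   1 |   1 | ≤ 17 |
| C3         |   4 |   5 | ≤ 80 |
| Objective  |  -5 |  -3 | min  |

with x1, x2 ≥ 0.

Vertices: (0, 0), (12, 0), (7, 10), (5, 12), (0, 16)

Evaluate the objective at each vertex of the feasible region:
  z(0, 0) = 0
  z(12, 0) = -60
  z(7, 10) = -65  ←
  z(5, 12) = -61
  z(0, 16) = -48
The minimum is at x1 = 7, x2 = 10.

(7, 10)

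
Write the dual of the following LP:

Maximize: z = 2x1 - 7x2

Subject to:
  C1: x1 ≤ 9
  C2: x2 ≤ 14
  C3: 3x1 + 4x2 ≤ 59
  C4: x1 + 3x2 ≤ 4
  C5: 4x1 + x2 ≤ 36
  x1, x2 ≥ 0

Primal max cᵀx s.t. Ax ≤ b, x ≥ 0  →  Dual min bᵀy s.t. Aᵀy ≥ c, y ≥ 0.

Minimize: z = 9y1 + 14y2 + 59y3 + 4y4 + 36y5

Subject to:
  y1 + 3y3 + y4 + 4y5 ≥ 2
  y2 + 4y3 + 3y4 + y5 ≥ -7
  y1, y2, y3, y4, y5 ≥ 0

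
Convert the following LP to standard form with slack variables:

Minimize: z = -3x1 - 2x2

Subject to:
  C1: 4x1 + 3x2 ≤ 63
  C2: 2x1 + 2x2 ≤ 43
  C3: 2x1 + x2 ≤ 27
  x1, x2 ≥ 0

min z = -3x1 - 2x2

s.t.
  4x1 + 3x2 + s1 = 63
  2x1 + 2x2 + s2 = 43
  2x1 + x2 + s3 = 27
  x1, x2, s1, s2, s3 ≥ 0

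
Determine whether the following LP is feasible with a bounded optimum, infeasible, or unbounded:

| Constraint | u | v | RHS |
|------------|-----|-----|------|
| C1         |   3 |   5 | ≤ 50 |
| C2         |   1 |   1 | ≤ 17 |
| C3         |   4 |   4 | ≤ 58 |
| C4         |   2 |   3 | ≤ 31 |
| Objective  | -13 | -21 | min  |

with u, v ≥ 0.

Feasible with a bounded optimal solution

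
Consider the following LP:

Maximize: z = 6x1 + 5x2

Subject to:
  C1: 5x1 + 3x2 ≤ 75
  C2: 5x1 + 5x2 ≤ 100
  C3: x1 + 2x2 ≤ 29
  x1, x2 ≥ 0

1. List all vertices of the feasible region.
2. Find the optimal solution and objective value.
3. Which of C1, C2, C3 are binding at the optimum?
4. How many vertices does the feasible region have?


1. (0, 0), (15, 0), (9, 10), (0, 14.5)
2. x1 = 9, x2 = 10, z = 104
3. C1, C3
4. 4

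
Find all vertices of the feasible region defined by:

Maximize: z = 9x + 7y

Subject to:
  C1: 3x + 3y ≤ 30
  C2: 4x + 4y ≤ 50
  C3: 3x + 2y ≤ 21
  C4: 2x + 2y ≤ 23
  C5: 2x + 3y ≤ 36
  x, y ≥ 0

(0, 0), (7, 0), (1, 9), (0, 10)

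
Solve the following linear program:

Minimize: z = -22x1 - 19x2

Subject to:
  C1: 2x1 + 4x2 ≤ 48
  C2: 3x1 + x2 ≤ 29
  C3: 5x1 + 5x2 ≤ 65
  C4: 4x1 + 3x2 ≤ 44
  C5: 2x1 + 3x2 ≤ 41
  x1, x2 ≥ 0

Evaluate the objective at each vertex of the feasible region:
  z(0, 0) = 0
  z(9.667, 0) = -212.7
  z(8.6, 3.2) = -250
  z(5, 8) = -262  ←
  z(2, 11) = -253
  z(0, 12) = -228
The minimum is at x1 = 5, x2 = 8.

x1 = 5, x2 = 8, z = -262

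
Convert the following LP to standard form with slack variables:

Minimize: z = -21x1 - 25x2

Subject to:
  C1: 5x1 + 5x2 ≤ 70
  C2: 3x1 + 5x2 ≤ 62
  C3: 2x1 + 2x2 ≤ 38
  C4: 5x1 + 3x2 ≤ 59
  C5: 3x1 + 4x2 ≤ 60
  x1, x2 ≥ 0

min z = -21x1 - 25x2

s.t.
  5x1 + 5x2 + s1 = 70
  3x1 + 5x2 + s2 = 62
  2x1 + 2x2 + s3 = 38
  5x1 + 3x2 + s4 = 59
  3x1 + 4x2 + s5 = 60
  x1, x2, s1, s2, s3, s4, s5 ≥ 0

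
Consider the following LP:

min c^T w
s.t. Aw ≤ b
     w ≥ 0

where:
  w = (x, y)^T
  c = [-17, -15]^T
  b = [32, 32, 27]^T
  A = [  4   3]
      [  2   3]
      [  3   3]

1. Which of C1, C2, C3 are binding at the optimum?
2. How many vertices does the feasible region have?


1. C1, C3
2. 4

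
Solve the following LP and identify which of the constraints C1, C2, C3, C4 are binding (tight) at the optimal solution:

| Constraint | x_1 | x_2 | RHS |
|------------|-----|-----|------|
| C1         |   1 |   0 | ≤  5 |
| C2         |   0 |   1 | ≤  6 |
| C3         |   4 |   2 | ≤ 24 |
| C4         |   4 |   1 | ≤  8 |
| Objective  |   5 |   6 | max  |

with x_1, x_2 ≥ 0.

At x_1 = 0.5, x_2 = 6, compute slack b - a·x for each constraint:
  C1: 5 − 0.5 = 4.5  (slack)
  C2: 6 − 6 = 0  (binding)
  C3: 24 − 14 = 10  (slack)
  C4: 8 − 8 = 0  (binding)

Optimal: x_1 = 0.5, x_2 = 6
Binding: C2, C4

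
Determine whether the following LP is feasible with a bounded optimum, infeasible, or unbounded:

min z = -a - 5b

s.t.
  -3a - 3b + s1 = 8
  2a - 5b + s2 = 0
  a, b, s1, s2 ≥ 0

Unbounded (objective can decrease without bound)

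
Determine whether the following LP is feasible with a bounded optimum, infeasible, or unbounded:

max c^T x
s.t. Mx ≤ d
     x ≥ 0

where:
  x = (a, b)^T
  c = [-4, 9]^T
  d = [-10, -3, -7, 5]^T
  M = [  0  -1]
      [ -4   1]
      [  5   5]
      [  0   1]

Infeasible (no feasible solution exists)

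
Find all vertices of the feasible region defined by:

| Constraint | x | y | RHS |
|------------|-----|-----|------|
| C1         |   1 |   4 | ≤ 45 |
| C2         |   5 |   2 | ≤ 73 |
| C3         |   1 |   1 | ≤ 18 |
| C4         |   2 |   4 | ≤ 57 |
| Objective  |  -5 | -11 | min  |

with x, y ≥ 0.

(0, 0), (14.6, 0), (12.33, 5.667), (9, 9), (0, 11.25)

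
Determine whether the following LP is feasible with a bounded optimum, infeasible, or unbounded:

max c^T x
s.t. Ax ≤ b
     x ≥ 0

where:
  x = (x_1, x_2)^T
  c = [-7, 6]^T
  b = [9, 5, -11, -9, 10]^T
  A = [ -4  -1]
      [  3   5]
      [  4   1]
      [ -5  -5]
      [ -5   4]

Infeasible (no feasible solution exists)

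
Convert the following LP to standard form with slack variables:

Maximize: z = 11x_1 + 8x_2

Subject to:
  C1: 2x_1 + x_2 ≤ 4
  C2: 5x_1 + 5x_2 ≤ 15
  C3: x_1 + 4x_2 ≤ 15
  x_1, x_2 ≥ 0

max z = 11x_1 + 8x_2

s.t.
  2x_1 + x_2 + s1 = 4
  5x_1 + 5x_2 + s2 = 15
  x_1 + 4x_2 + s3 = 15
  x_1, x_2, s1, s2, s3 ≥ 0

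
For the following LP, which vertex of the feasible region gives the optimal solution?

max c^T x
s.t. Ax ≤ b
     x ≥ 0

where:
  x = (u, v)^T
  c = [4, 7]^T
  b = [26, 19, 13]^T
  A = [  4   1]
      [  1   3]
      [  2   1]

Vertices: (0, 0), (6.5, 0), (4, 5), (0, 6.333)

Evaluate the objective at each vertex of the feasible region:
  z(0, 0) = 0
  z(6.5, 0) = 26
  z(4, 5) = 51  ←
  z(0, 6.333) = 44.33
The maximum is at u = 4, v = 5.

(4, 5)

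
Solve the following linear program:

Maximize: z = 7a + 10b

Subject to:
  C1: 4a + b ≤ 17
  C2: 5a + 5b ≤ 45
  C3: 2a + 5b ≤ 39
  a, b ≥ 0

Evaluate the objective at each vertex of the feasible region:
  z(0, 0) = 0
  z(4.25, 0) = 29.75
  z(2.667, 6.333) = 82
  z(2, 7) = 84  ←
  z(0, 7.8) = 78
The maximum is at a = 2, b = 7.

a = 2, b = 7, z = 84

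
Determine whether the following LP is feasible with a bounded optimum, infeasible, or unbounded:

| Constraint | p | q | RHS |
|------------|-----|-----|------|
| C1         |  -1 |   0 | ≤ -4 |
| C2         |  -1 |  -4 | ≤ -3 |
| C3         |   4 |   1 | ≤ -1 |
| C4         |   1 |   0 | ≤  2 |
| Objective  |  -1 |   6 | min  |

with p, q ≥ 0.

Infeasible (no feasible solution exists)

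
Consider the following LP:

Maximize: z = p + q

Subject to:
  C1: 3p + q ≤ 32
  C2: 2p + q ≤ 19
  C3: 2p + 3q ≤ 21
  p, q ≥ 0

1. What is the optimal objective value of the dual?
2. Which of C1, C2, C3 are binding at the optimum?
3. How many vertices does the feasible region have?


1. 10
2. C2, C3
3. 4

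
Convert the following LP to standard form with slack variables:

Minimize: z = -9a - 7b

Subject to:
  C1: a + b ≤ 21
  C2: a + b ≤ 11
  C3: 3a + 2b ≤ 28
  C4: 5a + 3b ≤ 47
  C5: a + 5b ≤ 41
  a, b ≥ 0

min z = -9a - 7b

s.t.
  a + b + s1 = 21
  a + b + s2 = 11
  3a + 2b + s3 = 28
  5a + 3b + s4 = 47
  a + 5b + s5 = 41
  a, b, s1, s2, s3, s4, s5 ≥ 0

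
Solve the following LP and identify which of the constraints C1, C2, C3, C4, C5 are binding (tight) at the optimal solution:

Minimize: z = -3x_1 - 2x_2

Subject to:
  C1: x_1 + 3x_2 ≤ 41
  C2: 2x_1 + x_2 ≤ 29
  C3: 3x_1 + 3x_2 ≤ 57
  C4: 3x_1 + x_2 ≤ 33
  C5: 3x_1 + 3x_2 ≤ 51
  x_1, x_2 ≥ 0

At x_1 = 8, x_2 = 9, compute slack b - a·x for each constraint:
  C1: 41 − 35 = 6  (slack)
  C2: 29 − 25 = 4  (slack)
  C3: 57 − 51 = 6  (slack)
  C4: 33 − 33 = 0  (binding)
  C5: 51 − 51 = 0  (binding)

Optimal: x_1 = 8, x_2 = 9
Binding: C4, C5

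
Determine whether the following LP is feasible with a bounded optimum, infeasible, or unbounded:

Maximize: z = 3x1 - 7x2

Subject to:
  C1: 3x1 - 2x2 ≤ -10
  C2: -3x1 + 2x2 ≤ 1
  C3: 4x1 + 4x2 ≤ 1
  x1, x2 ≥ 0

Infeasible (no feasible solution exists)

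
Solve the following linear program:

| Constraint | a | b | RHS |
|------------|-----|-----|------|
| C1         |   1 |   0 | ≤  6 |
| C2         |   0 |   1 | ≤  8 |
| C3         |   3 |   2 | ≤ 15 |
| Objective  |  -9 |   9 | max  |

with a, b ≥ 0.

Evaluate the objective at each vertex of the feasible region:
  z(0, 0) = 0
  z(5, 0) = -45
  z(0, 7.5) = 67.5  ←
The maximum is at a = 0, b = 7.5.

a = 0, b = 7.5, z = 67.5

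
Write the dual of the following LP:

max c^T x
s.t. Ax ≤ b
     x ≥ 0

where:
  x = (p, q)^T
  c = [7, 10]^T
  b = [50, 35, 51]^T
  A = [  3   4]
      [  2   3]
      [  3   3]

Primal max cᵀx s.t. Ax ≤ b, x ≥ 0  →  Dual min bᵀy s.t. Aᵀy ≥ c, y ≥ 0.

Minimize: z = 50y1 + 35y2 + 51y3

Subject to:
  3y1 + 2y2 + 3y3 ≥ 7
  4y1 + 3y2 + 3y3 ≥ 10
  y1, y2, y3 ≥ 0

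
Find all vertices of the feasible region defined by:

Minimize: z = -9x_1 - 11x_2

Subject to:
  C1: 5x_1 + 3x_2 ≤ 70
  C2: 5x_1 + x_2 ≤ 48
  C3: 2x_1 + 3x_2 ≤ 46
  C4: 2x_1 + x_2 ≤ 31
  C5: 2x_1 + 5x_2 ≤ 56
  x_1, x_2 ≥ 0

(0, 0), (9.6, 0), (8, 8), (0, 11.2)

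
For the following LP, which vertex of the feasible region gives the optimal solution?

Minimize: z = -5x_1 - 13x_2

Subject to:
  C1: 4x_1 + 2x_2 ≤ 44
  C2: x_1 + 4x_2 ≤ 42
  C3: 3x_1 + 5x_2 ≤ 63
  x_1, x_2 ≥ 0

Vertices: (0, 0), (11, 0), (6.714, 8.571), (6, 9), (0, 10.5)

Evaluate the objective at each vertex of the feasible region:
  z(0, 0) = 0
  z(11, 0) = -55
  z(6.714, 8.571) = -145
  z(6, 9) = -147  ←
  z(0, 10.5) = -136.5
The minimum is at x_1 = 6, x_2 = 9.

(6, 9)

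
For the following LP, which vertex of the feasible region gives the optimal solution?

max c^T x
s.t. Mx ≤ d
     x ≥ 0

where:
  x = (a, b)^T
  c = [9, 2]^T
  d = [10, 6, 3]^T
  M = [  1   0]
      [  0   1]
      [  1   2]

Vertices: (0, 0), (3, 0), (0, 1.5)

Evaluate the objective at each vertex of the feasible region:
  z(0, 0) = 0
  z(3, 0) = 27  ←
  z(0, 1.5) = 3
The maximum is at a = 3, b = 0.

(3, 0)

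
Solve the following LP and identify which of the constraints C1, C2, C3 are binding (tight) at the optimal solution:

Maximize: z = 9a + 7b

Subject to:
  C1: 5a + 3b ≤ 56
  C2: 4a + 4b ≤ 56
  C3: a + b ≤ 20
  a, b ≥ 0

At a = 7, b = 7, compute slack b - a·x for each constraint:
  C1: 56 − 56 = 0  (binding)
  C2: 56 − 56 = 0  (binding)
  C3: 20 − 14 = 6  (slack)

Optimal: a = 7, b = 7
Binding: C1, C2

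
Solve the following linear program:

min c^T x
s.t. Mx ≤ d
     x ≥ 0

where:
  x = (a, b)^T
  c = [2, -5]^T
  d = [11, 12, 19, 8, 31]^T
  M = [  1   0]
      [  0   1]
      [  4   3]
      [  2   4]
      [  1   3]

Evaluate the objective at each vertex of the feasible region:
  z(0, 0) = 0
  z(4, 0) = 8
  z(0, 2) = -10  ←
The minimum is at a = 0, b = 2.

a = 0, b = 2, z = -10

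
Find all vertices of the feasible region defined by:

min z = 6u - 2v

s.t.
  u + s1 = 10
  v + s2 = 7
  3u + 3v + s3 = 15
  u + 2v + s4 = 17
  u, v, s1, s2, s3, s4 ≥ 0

(0, 0), (5, 0), (0, 5)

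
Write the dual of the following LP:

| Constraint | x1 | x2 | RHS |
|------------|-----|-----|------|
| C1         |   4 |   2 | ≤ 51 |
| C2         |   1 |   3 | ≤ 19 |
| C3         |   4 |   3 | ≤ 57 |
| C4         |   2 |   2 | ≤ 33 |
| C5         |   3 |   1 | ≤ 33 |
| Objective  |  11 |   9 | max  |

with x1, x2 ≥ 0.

Primal max cᵀx s.t. Ax ≤ b, x ≥ 0  →  Dual min bᵀy s.t. Aᵀy ≥ c, y ≥ 0.

Minimize: z = 51y1 + 19y2 + 57y3 + 33y4 + 33y5

Subject to:
  4y1 + y2 + 4y3 + 2y4 + 3y5 ≥ 11
  2y1 + 3y2 + 3y3 + 2y4 + y5 ≥ 9
  y1, y2, y3, y4, y5 ≥ 0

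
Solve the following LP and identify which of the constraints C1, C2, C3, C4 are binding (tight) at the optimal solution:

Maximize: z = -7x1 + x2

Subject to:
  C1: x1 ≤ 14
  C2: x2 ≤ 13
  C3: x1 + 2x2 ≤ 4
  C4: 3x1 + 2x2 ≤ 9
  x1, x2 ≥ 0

At x1 = 0, x2 = 2, compute slack b - a·x for each constraint:
  C1: 14 − 0 = 14  (slack)
  C2: 13 − 2 = 11  (slack)
  C3: 4 − 4 = 0  (binding)
  C4: 9 − 4 = 5  (slack)

Optimal: x1 = 0, x2 = 2
Binding: C3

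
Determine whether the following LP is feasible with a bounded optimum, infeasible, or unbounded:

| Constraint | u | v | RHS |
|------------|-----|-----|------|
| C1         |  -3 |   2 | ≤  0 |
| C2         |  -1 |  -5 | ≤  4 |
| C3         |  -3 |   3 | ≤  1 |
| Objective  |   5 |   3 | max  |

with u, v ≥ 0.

Unbounded (objective can increase without bound)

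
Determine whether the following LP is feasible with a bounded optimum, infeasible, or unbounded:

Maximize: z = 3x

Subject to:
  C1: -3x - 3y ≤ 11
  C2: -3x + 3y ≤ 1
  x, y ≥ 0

Unbounded (objective can increase without bound)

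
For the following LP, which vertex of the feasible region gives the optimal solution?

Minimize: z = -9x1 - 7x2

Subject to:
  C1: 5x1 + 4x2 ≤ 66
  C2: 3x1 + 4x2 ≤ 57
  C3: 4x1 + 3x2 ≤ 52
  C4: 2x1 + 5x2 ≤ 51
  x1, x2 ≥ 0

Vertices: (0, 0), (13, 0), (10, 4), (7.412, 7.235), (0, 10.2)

Evaluate the objective at each vertex of the feasible region:
  z(0, 0) = 0
  z(13, 0) = -117
  z(10, 4) = -118  ←
  z(7.412, 7.235) = -117.4
  z(0, 10.2) = -71.4
The minimum is at x1 = 10, x2 = 4.

(10, 4)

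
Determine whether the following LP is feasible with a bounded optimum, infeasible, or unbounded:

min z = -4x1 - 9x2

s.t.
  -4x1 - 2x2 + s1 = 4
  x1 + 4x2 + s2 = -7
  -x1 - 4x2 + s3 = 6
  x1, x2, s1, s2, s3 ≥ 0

Infeasible (no feasible solution exists)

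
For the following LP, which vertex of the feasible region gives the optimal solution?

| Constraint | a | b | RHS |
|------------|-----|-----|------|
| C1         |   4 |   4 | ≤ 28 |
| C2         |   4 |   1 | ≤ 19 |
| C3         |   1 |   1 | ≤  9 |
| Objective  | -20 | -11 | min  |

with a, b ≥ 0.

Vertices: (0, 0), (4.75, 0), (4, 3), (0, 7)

Evaluate the objective at each vertex of the feasible region:
  z(0, 0) = 0
  z(4.75, 0) = -95
  z(4, 3) = -113  ←
  z(0, 7) = -77
The minimum is at a = 4, b = 3.

(4, 3)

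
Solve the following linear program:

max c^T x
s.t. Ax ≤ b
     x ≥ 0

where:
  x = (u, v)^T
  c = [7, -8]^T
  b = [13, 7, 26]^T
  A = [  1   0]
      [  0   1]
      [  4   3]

Evaluate the objective at each vertex of the feasible region:
  z(0, 0) = 0
  z(6.5, 0) = 45.5  ←
  z(1.25, 7) = -47.25
  z(0, 7) = -56
The maximum is at u = 6.5, v = 0.

u = 6.5, v = 0, z = 45.5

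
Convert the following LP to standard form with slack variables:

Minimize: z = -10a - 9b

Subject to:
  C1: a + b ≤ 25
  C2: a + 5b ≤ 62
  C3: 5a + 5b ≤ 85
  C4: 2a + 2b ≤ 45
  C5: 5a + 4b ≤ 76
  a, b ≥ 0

min z = -10a - 9b

s.t.
  a + b + s1 = 25
  a + 5b + s2 = 62
  5a + 5b + s3 = 85
  2a + 2b + s4 = 45
  5a + 4b + s5 = 76
  a, b, s1, s2, s3, s4, s5 ≥ 0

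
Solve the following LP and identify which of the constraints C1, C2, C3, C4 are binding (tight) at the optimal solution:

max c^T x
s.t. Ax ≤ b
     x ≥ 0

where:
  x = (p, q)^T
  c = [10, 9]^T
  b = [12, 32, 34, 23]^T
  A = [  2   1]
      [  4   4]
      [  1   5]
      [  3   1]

At p = 4, q = 4, compute slack b - a·x for each constraint:
  C1: 12 − 12 = 0  (binding)
  C2: 32 − 32 = 0  (binding)
  C3: 34 − 24 = 10  (slack)
  C4: 23 − 16 = 7  (slack)

Optimal: p = 4, q = 4
Binding: C1, C2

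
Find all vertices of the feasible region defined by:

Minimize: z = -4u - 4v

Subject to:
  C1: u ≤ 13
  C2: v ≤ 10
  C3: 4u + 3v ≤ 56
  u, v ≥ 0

(0, 0), (13, 0), (13, 1.333), (6.5, 10), (0, 10)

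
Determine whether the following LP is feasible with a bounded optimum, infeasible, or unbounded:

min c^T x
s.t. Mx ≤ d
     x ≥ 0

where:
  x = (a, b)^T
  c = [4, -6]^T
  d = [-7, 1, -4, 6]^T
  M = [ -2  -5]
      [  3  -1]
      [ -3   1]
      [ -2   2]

Infeasible (no feasible solution exists)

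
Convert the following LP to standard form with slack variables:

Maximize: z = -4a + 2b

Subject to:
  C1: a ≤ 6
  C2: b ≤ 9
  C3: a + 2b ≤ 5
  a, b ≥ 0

max z = -4a + 2b

s.t.
  a + s1 = 6
  b + s2 = 9
  a + 2b + s3 = 5
  a, b, s1, s2, s3 ≥ 0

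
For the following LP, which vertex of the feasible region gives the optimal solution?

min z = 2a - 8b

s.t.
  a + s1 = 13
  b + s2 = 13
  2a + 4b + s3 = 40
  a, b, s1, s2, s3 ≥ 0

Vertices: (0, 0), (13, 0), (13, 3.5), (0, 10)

Evaluate the objective at each vertex of the feasible region:
  z(0, 0) = 0
  z(13, 0) = 26
  z(13, 3.5) = -2
  z(0, 10) = -80  ←
The minimum is at a = 0, b = 10.

(0, 10)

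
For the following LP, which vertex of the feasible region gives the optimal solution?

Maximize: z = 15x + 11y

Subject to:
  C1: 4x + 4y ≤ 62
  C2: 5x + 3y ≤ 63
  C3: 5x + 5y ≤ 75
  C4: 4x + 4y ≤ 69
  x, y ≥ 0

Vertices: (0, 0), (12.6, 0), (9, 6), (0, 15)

Evaluate the objective at each vertex of the feasible region:
  z(0, 0) = 0
  z(12.6, 0) = 189
  z(9, 6) = 201  ←
  z(0, 15) = 165
The maximum is at x = 9, y = 6.

(9, 6)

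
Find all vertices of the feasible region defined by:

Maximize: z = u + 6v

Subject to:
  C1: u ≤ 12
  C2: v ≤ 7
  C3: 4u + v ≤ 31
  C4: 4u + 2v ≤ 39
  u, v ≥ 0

(0, 0), (7.75, 0), (6, 7), (0, 7)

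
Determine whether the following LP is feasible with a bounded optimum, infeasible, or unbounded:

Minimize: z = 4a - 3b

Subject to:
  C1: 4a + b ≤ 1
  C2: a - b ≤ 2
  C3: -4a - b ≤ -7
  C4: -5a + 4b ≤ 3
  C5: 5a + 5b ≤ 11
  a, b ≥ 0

Infeasible (no feasible solution exists)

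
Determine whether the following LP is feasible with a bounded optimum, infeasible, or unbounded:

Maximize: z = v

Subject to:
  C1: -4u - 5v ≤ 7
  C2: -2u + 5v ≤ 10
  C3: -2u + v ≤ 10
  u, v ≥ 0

Unbounded (objective can increase without bound)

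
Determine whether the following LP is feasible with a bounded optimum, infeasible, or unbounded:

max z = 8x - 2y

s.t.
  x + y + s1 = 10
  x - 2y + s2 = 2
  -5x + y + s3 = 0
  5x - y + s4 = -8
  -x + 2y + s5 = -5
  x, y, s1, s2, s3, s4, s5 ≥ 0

Infeasible (no feasible solution exists)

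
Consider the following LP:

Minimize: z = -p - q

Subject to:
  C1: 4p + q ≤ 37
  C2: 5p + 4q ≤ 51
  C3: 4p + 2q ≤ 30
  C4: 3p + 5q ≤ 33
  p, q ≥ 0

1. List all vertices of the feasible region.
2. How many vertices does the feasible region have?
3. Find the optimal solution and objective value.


1. (0, 0), (7.5, 0), (6, 3), (0, 6.6)
2. 4
3. p = 6, q = 3, z = -9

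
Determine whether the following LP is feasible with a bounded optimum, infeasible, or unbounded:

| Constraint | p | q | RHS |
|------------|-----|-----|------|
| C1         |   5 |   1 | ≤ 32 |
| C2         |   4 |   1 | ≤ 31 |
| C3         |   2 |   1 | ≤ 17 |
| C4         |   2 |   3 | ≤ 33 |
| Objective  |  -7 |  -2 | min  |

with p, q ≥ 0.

Feasible with a bounded optimal solution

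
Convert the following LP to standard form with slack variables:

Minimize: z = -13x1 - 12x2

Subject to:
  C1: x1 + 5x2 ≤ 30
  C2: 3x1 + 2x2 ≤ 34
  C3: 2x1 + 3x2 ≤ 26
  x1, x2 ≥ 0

min z = -13x1 - 12x2

s.t.
  x1 + 5x2 + s1 = 30
  3x1 + 2x2 + s2 = 34
  2x1 + 3x2 + s3 = 26
  x1, x2, s1, s2, s3 ≥ 0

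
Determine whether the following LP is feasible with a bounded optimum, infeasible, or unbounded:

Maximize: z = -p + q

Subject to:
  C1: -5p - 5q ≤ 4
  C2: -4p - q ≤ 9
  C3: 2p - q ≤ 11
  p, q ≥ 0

Unbounded (objective can increase without bound)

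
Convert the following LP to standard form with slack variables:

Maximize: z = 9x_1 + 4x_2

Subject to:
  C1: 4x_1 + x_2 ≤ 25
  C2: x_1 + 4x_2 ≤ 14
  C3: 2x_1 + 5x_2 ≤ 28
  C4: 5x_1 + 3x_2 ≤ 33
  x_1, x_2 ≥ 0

max z = 9x_1 + 4x_2

s.t.
  4x_1 + x_2 + s1 = 25
  x_1 + 4x_2 + s2 = 14
  2x_1 + 5x_2 + s3 = 28
  5x_1 + 3x_2 + s4 = 33
  x_1, x_2, s1, s2, s3, s4 ≥ 0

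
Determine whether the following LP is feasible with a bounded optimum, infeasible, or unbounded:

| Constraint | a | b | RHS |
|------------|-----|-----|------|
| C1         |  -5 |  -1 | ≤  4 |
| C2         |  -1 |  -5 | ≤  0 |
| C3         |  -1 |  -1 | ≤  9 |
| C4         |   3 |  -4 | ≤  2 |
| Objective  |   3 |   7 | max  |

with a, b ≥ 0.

Unbounded (objective can increase without bound)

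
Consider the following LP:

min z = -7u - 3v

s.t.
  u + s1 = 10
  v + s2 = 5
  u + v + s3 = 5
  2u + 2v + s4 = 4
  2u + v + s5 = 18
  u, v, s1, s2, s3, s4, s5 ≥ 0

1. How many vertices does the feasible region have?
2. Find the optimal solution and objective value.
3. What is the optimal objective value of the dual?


1. 3
2. u = 2, v = 0, z = -14
3. -14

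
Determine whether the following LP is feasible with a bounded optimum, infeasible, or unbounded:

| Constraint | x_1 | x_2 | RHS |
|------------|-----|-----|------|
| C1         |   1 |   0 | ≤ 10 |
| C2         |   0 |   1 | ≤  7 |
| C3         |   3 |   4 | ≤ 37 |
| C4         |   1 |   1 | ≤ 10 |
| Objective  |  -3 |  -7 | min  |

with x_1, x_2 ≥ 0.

Feasible with a bounded optimal solution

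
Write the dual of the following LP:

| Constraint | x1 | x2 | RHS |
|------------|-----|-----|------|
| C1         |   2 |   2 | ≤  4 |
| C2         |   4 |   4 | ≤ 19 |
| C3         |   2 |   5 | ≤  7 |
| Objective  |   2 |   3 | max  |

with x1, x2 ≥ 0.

Primal max cᵀx s.t. Ax ≤ b, x ≥ 0  →  Dual min bᵀy s.t. Aᵀy ≥ c, y ≥ 0.

Minimize: z = 4y1 + 19y2 + 7y3

Subject to:
  2y1 + 4y2 + 2y3 ≥ 2
  2y1 + 4y2 + 5y3 ≥ 3
  y1, y2, y3 ≥ 0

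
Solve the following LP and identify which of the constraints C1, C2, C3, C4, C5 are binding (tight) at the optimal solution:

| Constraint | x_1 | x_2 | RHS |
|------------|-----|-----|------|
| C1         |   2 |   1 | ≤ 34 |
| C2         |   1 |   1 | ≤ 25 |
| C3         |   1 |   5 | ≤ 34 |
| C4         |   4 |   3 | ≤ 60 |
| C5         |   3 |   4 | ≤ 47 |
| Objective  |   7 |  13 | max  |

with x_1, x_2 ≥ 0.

At x_1 = 9, x_2 = 5, compute slack b - a·x for each constraint:
  C1: 34 − 23 = 11  (slack)
  C2: 25 − 14 = 11  (slack)
  C3: 34 − 34 = 0  (binding)
  C4: 60 − 51 = 9  (slack)
  C5: 47 − 47 = 0  (binding)

Optimal: x_1 = 9, x_2 = 5
Binding: C3, C5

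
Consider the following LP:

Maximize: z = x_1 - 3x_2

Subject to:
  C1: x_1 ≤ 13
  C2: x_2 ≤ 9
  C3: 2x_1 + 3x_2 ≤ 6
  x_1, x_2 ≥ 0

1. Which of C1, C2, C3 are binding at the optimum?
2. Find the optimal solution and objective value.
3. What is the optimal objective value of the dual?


1. C3
2. x_1 = 3, x_2 = 0, z = 3
3. 3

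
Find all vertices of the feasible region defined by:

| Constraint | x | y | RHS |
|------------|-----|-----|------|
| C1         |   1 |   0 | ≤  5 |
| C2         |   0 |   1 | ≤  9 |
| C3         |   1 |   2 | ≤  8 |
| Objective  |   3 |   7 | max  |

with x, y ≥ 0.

(0, 0), (5, 0), (5, 1.5), (0, 4)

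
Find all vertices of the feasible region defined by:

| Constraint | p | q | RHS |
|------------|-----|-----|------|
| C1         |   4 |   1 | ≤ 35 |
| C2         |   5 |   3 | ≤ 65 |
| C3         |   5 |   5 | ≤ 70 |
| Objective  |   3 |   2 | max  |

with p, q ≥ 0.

(0, 0), (8.75, 0), (7, 7), (0, 14)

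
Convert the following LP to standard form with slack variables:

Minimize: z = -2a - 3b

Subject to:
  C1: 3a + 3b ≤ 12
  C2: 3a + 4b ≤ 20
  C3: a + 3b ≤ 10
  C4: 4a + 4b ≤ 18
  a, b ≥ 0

min z = -2a - 3b

s.t.
  3a + 3b + s1 = 12
  3a + 4b + s2 = 20
  a + 3b + s3 = 10
  4a + 4b + s4 = 18
  a, b, s1, s2, s3, s4 ≥ 0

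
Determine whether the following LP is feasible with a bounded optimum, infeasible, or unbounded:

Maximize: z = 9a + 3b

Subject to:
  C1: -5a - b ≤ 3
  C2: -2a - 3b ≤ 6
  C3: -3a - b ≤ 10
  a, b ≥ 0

Unbounded (objective can increase without bound)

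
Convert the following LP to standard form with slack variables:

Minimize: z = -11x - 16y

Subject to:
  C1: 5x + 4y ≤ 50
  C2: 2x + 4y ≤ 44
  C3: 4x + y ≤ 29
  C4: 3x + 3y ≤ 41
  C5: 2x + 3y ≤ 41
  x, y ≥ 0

min z = -11x - 16y

s.t.
  5x + 4y + s1 = 50
  2x + 4y + s2 = 44
  4x + y + s3 = 29
  3x + 3y + s4 = 41
  2x + 3y + s5 = 41
  x, y, s1, s2, s3, s4, s5 ≥ 0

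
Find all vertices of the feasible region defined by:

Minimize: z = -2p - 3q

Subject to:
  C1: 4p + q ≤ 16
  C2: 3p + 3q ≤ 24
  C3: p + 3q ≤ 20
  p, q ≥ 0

(0, 0), (4, 0), (2.667, 5.333), (2, 6), (0, 6.667)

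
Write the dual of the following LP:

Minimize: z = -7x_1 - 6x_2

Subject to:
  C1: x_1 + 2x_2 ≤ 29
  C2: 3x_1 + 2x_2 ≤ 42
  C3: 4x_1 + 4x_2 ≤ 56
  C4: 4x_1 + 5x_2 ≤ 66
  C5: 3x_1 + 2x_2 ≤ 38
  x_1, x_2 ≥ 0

Primal min cᵀx s.t. Ax ≤ b, x ≥ 0  →  Dual max −bᵀy s.t. Aᵀy ≥ −c, y ≥ 0.

Maximize: z = -29y1 - 42y2 - 56y3 - 66y4 - 38y5

Subject to:
  y1 + 3y2 + 4y3 + 4y4 + 3y5 ≥ 7
  2y1 + 2y2 + 4y3 + 5y4 + 2y5 ≥ 6
  y1, y2, y3, y4, y5 ≥ 0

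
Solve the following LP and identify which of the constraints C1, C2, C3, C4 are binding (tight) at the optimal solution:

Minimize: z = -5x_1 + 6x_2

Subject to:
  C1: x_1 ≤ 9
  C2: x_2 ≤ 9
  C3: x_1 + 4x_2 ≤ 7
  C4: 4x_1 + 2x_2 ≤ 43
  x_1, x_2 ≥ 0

At x_1 = 7, x_2 = 0, compute slack b - a·x for each constraint:
  C1: 9 − 7 = 2  (slack)
  C2: 9 − 0 = 9  (slack)
  C3: 7 − 7 = 0  (binding)
  C4: 43 − 28 = 15  (slack)

Optimal: x_1 = 7, x_2 = 0
Binding: C3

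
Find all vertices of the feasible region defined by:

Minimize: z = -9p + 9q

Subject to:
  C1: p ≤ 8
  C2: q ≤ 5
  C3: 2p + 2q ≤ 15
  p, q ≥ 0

(0, 0), (7.5, 0), (2.5, 5), (0, 5)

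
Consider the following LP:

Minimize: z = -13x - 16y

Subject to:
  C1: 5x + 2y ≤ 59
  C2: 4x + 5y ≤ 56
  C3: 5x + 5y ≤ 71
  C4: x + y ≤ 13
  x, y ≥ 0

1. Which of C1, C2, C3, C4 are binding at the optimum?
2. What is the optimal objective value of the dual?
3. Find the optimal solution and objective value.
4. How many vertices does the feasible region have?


1. C2, C4
2. -181
3. x = 9, y = 4, z = -181
4. 5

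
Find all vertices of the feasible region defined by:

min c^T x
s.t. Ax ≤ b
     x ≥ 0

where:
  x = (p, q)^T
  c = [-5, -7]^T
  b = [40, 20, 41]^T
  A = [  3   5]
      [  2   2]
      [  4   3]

(0, 0), (10, 0), (5, 5), (0, 8)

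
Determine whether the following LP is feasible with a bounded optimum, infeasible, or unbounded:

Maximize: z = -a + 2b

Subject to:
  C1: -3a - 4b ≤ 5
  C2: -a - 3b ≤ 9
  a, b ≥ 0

Unbounded (objective can increase without bound)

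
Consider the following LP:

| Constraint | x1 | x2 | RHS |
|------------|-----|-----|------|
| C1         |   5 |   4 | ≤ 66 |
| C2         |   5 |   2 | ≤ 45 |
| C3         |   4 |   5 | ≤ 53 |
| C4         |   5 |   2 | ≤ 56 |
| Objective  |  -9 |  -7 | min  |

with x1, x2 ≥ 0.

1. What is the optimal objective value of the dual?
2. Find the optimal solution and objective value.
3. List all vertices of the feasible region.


1. -98
2. x1 = 7, x2 = 5, z = -98
3. (0, 0), (9, 0), (7, 5), (0, 10.6)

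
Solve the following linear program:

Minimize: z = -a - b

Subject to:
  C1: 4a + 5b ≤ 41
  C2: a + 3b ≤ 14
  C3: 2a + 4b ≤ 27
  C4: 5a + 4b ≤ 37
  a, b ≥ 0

Evaluate the objective at each vertex of the feasible region:
  z(0, 0) = 0
  z(7.4, 0) = -7.4
  z(5, 3) = -8  ←
  z(0, 4.667) = -4.667
The minimum is at a = 5, b = 3.

a = 5, b = 3, z = -8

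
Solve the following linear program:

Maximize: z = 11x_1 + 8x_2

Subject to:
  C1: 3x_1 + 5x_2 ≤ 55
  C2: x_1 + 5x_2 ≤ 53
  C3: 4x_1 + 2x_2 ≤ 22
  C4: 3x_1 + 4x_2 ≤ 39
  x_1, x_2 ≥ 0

Evaluate the objective at each vertex of the feasible region:
  z(0, 0) = 0
  z(5.5, 0) = 60.5
  z(1, 9) = 83  ←
  z(0, 9.75) = 78
The maximum is at x_1 = 1, x_2 = 9.

x_1 = 1, x_2 = 9, z = 83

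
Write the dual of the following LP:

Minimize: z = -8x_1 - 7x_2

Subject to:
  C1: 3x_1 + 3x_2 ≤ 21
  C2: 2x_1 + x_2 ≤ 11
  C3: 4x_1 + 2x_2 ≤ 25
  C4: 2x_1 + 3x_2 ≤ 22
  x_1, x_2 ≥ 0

Primal min cᵀx s.t. Ax ≤ b, x ≥ 0  →  Dual max −bᵀy s.t. Aᵀy ≥ −c, y ≥ 0.

Maximize: z = -21y1 - 11y2 - 25y3 - 22y4

Subject to:
  3y1 + 2y2 + 4y3 + 2y4 ≥ 8
  3y1 + y2 + 2y3 + 3y4 ≥ 7
  y1, y2, y3, y4 ≥ 0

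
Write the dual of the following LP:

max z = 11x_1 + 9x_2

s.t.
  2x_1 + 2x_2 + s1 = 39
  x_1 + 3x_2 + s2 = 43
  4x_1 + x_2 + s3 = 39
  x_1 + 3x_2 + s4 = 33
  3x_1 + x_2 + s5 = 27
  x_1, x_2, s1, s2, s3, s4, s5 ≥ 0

Primal max cᵀx s.t. Ax ≤ b, x ≥ 0  →  Dual min bᵀy s.t. Aᵀy ≥ c, y ≥ 0.

Minimize: z = 39y1 + 43y2 + 39y3 + 33y4 + 27y5

Subject to:
  2y1 + y2 + 4y3 + y4 + 3y5 ≥ 11
  2y1 + 3y2 + y3 + 3y4 + y5 ≥ 9
  y1, y2, y3, y4, y5 ≥ 0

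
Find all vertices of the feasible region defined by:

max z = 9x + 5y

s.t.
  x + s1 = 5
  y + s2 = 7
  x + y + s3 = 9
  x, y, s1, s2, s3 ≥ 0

(0, 0), (5, 0), (5, 4), (2, 7), (0, 7)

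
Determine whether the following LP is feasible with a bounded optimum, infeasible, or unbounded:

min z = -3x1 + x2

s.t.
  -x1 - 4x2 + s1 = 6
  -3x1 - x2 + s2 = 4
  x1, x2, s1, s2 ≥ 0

Unbounded (objective can decrease without bound)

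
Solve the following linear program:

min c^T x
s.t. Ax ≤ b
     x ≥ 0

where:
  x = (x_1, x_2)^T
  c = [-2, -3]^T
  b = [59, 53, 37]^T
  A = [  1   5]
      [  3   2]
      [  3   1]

Evaluate the objective at each vertex of the feasible region:
  z(0, 0) = 0
  z(12.33, 0) = -24.67
  z(9, 10) = -48  ←
  z(0, 11.8) = -35.4
The minimum is at x_1 = 9, x_2 = 10.

x_1 = 9, x_2 = 10, z = -48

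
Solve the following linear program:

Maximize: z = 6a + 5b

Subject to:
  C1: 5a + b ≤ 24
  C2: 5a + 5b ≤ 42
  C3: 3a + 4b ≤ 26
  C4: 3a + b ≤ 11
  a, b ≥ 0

Evaluate the objective at each vertex of the feasible region:
  z(0, 0) = 0
  z(3.667, 0) = 22
  z(2, 5) = 37  ←
  z(0, 6.5) = 32.5
The maximum is at a = 2, b = 5.

a = 2, b = 5, z = 37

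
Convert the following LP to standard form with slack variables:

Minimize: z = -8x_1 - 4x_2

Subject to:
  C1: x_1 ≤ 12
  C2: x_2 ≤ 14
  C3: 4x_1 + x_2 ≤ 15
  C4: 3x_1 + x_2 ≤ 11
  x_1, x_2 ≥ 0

min z = -8x_1 - 4x_2

s.t.
  x_1 + s1 = 12
  x_2 + s2 = 14
  4x_1 + x_2 + s3 = 15
  3x_1 + x_2 + s4 = 11
  x_1, x_2, s1, s2, s3, s4 ≥ 0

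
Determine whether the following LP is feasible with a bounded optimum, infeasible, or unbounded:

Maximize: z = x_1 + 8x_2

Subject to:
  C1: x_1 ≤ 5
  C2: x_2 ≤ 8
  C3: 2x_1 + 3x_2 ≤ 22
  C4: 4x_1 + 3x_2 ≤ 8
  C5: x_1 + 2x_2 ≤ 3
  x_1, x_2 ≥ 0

Feasible with a bounded optimal solution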